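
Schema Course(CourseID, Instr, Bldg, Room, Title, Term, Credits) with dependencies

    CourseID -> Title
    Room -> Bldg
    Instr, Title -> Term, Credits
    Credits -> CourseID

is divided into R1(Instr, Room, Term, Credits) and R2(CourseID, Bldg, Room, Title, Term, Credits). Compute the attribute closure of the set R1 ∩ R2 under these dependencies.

CourseID, Bldg, Room, Title, Term, Credits

R1 ∩ R2 = {Room, Term, Credits}.
Room → Bldg applies, adding Bldg
Credits → CourseID applies, adding CourseID
CourseID → Title applies, adding Title
Closure: {CourseID, Bldg, Room, Title, Term, Credits}.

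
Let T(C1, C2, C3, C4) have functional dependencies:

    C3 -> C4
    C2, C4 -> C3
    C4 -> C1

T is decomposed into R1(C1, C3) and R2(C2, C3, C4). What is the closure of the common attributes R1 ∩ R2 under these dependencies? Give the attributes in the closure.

C1, C3, C4

R1 ∩ R2 = {C3}.
C3 → C4 applies, adding C4
C4 → C1 applies, adding C1
Closure: {C1, C3, C4}.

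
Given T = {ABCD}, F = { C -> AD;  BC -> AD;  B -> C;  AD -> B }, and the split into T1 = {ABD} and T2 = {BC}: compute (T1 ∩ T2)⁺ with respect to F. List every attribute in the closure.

T1 ∩ T2 = {B}.
B → C applies, adding C
C → AD applies, adding AD
Closure: {ABCD}.

ABCD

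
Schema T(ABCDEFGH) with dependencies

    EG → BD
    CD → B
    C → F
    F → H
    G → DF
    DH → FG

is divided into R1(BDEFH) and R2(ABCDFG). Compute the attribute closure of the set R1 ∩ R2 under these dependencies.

BDFGH

R1 ∩ R2 = {BDF}.
F → H applies, adding H
DH → FG applies, adding G
Closure: {BDFGH}.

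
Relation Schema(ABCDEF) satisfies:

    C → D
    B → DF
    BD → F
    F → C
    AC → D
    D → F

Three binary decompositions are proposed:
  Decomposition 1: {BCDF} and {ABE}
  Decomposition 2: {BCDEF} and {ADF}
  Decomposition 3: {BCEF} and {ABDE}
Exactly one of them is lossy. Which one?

Decomposition 2

Decomposition 1: common = {B}, closure = {BCDF} → lossless.
Decomposition 2: common = {DF}, closure = {CDF} → lossy.
Decomposition 3: common = {BE}, closure = {BCDEF} → lossless.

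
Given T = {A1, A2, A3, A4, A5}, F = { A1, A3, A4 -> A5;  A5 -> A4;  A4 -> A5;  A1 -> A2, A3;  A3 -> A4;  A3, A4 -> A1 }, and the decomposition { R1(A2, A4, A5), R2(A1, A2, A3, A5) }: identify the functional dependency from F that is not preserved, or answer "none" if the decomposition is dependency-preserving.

none

A1, A3, A4 → A5: restricted closure across fragments reaches A5.
A5 → A4 lies within R1.
A4 → A5 lies within R1.
A1 → A2, A3 lies within R2.
A3 → A4: restricted closure across fragments reaches A4.
A3, A4 → A1: restricted closure across fragments reaches A1.
Every dependency is enforceable on the fragments, so the decomposition is dependency-preserving.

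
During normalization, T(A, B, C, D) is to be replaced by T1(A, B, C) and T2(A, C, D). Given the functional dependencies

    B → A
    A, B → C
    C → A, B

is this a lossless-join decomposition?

Common attributes: T1 ∩ T2 = {A, C}.
Closure of {A, C}: C → A, B applies, adding B. So (A, C)⁺ = {A, B, C}.
This closure contains every attribute of T1, so T1 ∩ T2 → T1. The join is lossless.

Yes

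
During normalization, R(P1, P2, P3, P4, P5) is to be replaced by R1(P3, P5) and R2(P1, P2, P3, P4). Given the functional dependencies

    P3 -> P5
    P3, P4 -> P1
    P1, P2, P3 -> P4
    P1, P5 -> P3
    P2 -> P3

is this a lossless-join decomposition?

Yes

Common attributes: R1 ∩ R2 = {P3}.
Closure of {P3}: P3 → P5 applies, adding P5. So (P3)⁺ = {P3, P5}.
This closure contains every attribute of R1, so R1 ∩ R2 → R1. The join is lossless.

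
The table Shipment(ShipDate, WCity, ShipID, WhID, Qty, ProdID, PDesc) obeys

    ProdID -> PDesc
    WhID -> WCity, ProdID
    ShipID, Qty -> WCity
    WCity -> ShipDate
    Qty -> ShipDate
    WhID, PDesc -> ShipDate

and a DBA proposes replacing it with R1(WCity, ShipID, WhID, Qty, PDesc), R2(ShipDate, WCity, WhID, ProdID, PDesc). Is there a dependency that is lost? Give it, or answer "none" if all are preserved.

Check Qty → ShipDate: no single fragment contains all of {ShipDate, Qty}, and the restricted closure of {Qty} across the fragments never reaches {ShipDate}.
ProdID → PDesc is preserved.
WhID → WCity, ProdID is preserved.
ShipID, Qty → WCity is preserved.
WCity → ShipDate is preserved.
WhID, PDesc → ShipDate is preserved.

Qty -> ShipDate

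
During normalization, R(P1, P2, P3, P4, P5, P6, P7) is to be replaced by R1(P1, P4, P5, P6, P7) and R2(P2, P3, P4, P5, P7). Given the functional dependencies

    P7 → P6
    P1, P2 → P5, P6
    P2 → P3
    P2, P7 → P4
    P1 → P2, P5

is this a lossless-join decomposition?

No

Common attributes: R1 ∩ R2 = {P4, P5, P7}.
Closure of {P4, P5, P7}: P7 → P6 applies, adding P6. So (P4, P5, P7)⁺ = {P4, P5, P6, P7}.
The closure contains neither all of R1 = {P1, P4, P5, P6, P7} nor all of R2 = {P2, P3, P4, P5, P7}, so the common attributes are not a superkey of either fragment. The join is lossy.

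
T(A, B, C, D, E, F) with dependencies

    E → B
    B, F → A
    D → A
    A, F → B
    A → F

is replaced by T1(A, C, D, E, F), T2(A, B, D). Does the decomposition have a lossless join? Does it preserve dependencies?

lossless but not dependency-preserving

Lossless test: (A, D)⁺ = {A, B, D, F}, which contains all of one fragment — lossless.
Dependency preservation: the restricted closure of {E} across the fragments never reaches {B}, so E → B cannot be enforced without a join — not preserved.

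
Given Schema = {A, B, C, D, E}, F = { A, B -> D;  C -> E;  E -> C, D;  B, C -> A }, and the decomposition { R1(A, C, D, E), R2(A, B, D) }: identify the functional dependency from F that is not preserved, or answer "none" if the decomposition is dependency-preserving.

B, C -> A

Check B, C → A: no single fragment contains all of {A, B, C}, and the restricted closure of {B, C} across the fragments never reaches {A}.
A, B → D is preserved.
C → E is preserved.
E → C, D is preserved.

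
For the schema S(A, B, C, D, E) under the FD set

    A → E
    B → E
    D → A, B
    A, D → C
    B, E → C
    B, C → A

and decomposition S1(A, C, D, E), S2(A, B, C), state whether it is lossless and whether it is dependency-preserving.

lossy and not dependency-preserving

Lossless test: (A, C)⁺ = {A, C, E}, which is a superkey of neither fragment — lossy.
Dependency preservation: the restricted closure of {D} across the fragments never reaches {A, B}, so D → A, B cannot be enforced without a join — not preserved.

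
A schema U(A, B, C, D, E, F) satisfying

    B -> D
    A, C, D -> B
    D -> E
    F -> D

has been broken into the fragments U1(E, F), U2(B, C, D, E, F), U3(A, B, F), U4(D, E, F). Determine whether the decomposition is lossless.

Chase test. Columns are A, B, C, D, E, F; row i has aⱼ where attribute j ∈ Ui, else bᵢⱼ.
Initial tableau (one row per fragment):
  row 1: b11 b12 b13 b14 a5 a6
  row 2: b21 a2 a3 a4 a5 a6
  row 3: a1 a2 b33 b34 b35 a6
  row 4: b41 b42 b43 a4 a5 a6
Rows 2 and 3 agree on B; apply B→D and equate their D entries.
Rows 2 and 3 agree on D; apply D→E and equate their E entries.
Rows 1 and 2 agree on F; apply F→D and equate their D entries.
No row becomes fully distinguished — the join is lossy.

No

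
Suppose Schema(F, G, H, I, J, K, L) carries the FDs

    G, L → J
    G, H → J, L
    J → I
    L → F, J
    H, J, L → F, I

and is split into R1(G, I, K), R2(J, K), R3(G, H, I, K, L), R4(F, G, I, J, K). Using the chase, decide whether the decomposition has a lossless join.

Chase test. Columns are F, G, H, I, J, K, L; row i has aⱼ where attribute j ∈ Ri, else bᵢⱼ.
Initial tableau (one row per fragment):
  row 1: b11 a2 b13 a4 b15 a6 b17
  row 2: b21 b22 b23 b24 a5 a6 b27
  row 3: b31 a2 a3 a4 b35 a6 a7
  row 4: a1 a2 b43 a4 a5 a6 b47
Rows 2 and 4 agree on J; apply J→I and equate their I entries.
No row becomes fully distinguished — the join is lossy.

No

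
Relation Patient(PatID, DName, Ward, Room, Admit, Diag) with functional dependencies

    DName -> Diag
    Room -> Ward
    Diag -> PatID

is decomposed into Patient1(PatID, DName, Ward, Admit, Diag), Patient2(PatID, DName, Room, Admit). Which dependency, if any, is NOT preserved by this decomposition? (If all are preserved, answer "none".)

Check Room → Ward: no single fragment contains all of {Ward, Room}, and the restricted closure of {Room} across the fragments never reaches {Ward}.
DName → Diag is preserved.
Diag → PatID is preserved.

Room -> Ward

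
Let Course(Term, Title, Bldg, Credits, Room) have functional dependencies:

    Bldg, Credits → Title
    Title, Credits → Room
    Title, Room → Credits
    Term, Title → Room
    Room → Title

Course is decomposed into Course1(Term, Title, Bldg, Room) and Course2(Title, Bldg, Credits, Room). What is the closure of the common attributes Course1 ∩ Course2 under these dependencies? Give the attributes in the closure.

Course1 ∩ Course2 = {Title, Bldg, Room}.
Title, Room → Credits applies, adding Credits
Closure: {Title, Bldg, Credits, Room}.

Title, Bldg, Credits, Room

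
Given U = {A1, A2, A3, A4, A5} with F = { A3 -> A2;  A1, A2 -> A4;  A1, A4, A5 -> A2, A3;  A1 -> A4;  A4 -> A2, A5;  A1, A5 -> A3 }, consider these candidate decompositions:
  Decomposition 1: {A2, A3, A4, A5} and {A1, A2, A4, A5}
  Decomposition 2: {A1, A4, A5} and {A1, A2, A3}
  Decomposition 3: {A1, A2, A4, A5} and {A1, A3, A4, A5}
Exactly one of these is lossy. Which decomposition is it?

Decomposition 1

Decomposition 1: common = {A2, A4, A5}, closure = {A2, A4, A5} → lossy.
Decomposition 2: common = {A1}, closure = {A1, A2, A3, A4, A5} → lossless.
Decomposition 3: common = {A1, A4, A5}, closure = {A1, A2, A3, A4, A5} → lossless.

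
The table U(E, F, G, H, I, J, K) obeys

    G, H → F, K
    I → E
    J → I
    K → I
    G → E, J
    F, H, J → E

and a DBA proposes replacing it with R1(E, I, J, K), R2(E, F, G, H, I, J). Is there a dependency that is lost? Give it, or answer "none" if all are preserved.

G, H → F, K

Check G, H → F, K: no single fragment contains all of {F, G, H, K}, and the restricted closure of {G, H} across the fragments never reaches {F, K}.
I → E is preserved.
J → I is preserved.
K → I is preserved.
G → E, J is preserved.
F, H, J → E is preserved.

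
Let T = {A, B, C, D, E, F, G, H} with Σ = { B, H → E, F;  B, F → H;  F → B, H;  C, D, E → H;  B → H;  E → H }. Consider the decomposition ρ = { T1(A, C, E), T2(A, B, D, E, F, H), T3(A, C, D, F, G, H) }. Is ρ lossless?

Chase test. Columns are A, B, C, D, E, F, G, H; row i has aⱼ where attribute j ∈ Ti, else bᵢⱼ.
Initial tableau (one row per fragment):
  row 1: a1 b12 a3 b14 a5 b16 b17 b18
  row 2: a1 a2 b23 a4 a5 a6 b27 a8
  row 3: a1 b32 a3 a4 b35 a6 a7 a8
Rows 2 and 3 agree on F; apply F→B, H and equate their B, H entries.
Rows 1 and 2 agree on E; apply E→H and equate their H entries.
Rows 2 and 3 agree on B, H; apply B, H→E, F and equate their E, F entries.
Row 3 is now all distinguished symbols — the join is lossless.

Yes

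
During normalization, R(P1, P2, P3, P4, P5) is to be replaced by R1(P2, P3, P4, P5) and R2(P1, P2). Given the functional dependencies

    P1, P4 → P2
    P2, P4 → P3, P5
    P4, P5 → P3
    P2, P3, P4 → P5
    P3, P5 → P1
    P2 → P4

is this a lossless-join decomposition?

Common attributes: R1 ∩ R2 = {P2}.
Closure of {P2}: P2 → P4 applies, adding P4; P2, P4 → P3, P5 applies, adding P3, P5; P3, P5 → P1 applies, adding P1. So (P2)⁺ = {P1, P2, P3, P4, P5}.
This closure contains every attribute of R1, so R1 ∩ R2 → R1. The join is lossless.

Yes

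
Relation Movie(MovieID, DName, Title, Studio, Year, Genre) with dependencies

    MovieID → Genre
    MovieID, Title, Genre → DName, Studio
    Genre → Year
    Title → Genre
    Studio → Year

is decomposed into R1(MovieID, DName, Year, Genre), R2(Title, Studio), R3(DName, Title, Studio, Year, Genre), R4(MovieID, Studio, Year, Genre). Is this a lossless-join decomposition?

Chase test. Columns are MovieID, DName, Title, Studio, Year, Genre; row i has aⱼ where attribute j ∈ Ri, else bᵢⱼ.
Initial tableau (one row per fragment):
  row 1: a1 a2 b13 b14 a5 a6
  row 2: b21 b22 a3 a4 b25 b26
  row 3: b31 a2 a3 a4 a5 a6
  row 4: a1 b42 b43 a4 a5 a6
Rows 2 and 3 agree on Title; apply Title→Genre and equate their Genre entries.
Rows 2 and 3 agree on Studio; apply Studio→Year and equate their Year entries.
No row becomes fully distinguished — the join is lossy.

No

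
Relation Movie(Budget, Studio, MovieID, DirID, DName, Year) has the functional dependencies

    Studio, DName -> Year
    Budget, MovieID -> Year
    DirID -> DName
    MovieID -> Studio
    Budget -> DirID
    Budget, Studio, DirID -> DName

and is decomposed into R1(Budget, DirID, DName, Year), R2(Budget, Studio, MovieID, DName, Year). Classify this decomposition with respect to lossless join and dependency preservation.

Lossless test: (Budget, DName, Year)⁺ = {Budget, DirID, DName, Year}, which contains all of one fragment — lossless.
Dependency preservation: Budget, Studio, DirID → DName is not contained in any single fragment, but the restricted closure of its left-hand side across the fragments still reaches the right-hand side; the remaining FDs each lie inside some fragment. All dependencies are preserved.

lossless and dependency-preserving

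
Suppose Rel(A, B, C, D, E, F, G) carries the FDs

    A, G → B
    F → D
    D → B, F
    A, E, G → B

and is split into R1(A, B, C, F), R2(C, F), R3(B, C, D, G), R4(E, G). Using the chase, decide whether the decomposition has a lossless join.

No

Chase test. Columns are A, B, C, D, E, F, G; row i has aⱼ where attribute j ∈ Ri, else bᵢⱼ.
Initial tableau (one row per fragment):
  row 1: a1 a2 a3 b14 b15 a6 b17
  row 2: b21 b22 a3 b24 b25 a6 b27
  row 3: b31 a2 a3 a4 b35 b36 a7
  row 4: b41 b42 b43 b44 a5 b46 a7
Rows 1 and 2 agree on F; apply F→D and equate their D entries.
Rows 1 and 2 agree on D; apply D→B, F and equate their B, F entries.
No row becomes fully distinguished — the join is lossy.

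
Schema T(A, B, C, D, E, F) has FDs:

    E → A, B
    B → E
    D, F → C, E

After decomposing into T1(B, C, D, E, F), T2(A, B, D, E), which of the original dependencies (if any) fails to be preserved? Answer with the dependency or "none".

none

E → A, B lies within T2.
B → E lies within T1.
D, F → C, E lies within T1.
Every dependency is enforceable on the fragments, so the decomposition is dependency-preserving.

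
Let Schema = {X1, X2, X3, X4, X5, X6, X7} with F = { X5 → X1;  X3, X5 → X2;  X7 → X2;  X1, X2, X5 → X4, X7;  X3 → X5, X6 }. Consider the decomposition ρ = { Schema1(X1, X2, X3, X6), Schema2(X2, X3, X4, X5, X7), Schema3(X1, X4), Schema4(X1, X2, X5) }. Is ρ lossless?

Chase test. Columns are X1, X2, X3, X4, X5, X6, X7; row i has aⱼ where attribute j ∈ Schemai, else bᵢⱼ.
Initial tableau (one row per fragment):
  row 1: a1 a2 a3 b14 b15 a6 b17
  row 2: b21 a2 a3 a4 a5 b26 a7
  row 3: a1 b32 b33 a4 b35 b36 b37
  row 4: a1 a2 b43 b44 a5 b46 b47
Rows 2 and 4 agree on X5; apply X5→X1 and equate their X1 entries.
Rows 2 and 4 agree on X1, X2, X5; apply X1, X2, X5→X4, X7 and equate their X4, X7 entries.
Rows 1 and 2 agree on X3; apply X3→X5, X6 and equate their X5, X6 entries.
Rows 1 and 2 agree on X1, X2, X5; apply X1, X2, X5→X4, X7 and equate their X4, X7 entries.
Row 1 is now all distinguished symbols — the join is lossless.

Yes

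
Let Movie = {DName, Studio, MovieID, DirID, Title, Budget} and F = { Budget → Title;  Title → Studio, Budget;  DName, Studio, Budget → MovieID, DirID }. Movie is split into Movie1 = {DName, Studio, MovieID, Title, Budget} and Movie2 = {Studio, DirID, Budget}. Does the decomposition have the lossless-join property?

No

Common attributes: Movie1 ∩ Movie2 = {Studio, Budget}.
Closure of {Studio, Budget}: Budget → Title applies, adding Title. So (Studio, Budget)⁺ = {Studio, Title, Budget}.
The closure contains neither all of Movie1 = {DName, Studio, MovieID, Title, Budget} nor all of Movie2 = {Studio, DirID, Budget}, so the common attributes are not a superkey of either fragment. The join is lossy.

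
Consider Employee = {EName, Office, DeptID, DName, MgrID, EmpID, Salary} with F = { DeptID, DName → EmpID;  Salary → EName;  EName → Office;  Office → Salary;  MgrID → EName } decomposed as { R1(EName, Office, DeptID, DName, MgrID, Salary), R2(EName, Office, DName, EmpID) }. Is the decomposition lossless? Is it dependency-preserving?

Lossless test: (EName, Office, DName)⁺ = {EName, Office, DName, Salary}, which is a superkey of neither fragment — lossy.
Dependency preservation: the restricted closure of {DeptID, DName} across the fragments never reaches {EmpID}, so DeptID, DName → EmpID cannot be enforced without a join — not preserved.

lossy and not dependency-preserving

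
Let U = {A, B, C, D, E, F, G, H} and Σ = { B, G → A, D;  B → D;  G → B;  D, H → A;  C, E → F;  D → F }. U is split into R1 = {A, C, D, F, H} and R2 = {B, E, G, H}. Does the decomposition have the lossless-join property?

Common attributes: R1 ∩ R2 = {H}.
No dependency enlarges {H}, so (H)⁺ = {H}.
The closure contains neither all of R1 = {A, C, D, F, H} nor all of R2 = {B, E, G, H}, so the common attributes are not a superkey of either fragment. The join is lossy.

No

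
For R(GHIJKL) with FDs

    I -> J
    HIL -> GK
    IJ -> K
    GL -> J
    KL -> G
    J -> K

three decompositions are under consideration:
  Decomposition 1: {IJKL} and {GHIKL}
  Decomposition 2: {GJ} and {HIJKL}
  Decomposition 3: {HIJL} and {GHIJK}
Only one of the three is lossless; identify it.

Decomposition 1: common = {IKL}, closure = {GIJKL} → lossless.
Decomposition 2: common = {J}, closure = {JK} → lossy.
Decomposition 3: common = {HIJ}, closure = {HIJK} → lossy.

Decomposition 1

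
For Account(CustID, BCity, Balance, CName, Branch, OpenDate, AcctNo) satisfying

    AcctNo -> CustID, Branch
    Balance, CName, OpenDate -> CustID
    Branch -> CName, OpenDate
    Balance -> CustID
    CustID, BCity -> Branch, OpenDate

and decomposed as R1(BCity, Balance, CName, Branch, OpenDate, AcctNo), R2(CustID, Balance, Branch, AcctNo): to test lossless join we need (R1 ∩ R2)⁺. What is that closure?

CustID, Balance, CName, Branch, OpenDate, AcctNo

R1 ∩ R2 = {Balance, Branch, AcctNo}.
AcctNo → CustID, Branch applies, adding CustID
Branch → CName, OpenDate applies, adding CName, OpenDate
Closure: {CustID, Balance, CName, Branch, OpenDate, AcctNo}.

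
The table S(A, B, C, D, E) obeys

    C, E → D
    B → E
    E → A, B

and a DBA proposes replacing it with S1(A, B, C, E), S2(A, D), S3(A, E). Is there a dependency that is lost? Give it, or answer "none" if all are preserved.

Check C, E → D: no single fragment contains all of {C, D, E}, and the restricted closure of {C, E} across the fragments never reaches {D}.
B → E is preserved.
E → A, B is preserved.

C, E → D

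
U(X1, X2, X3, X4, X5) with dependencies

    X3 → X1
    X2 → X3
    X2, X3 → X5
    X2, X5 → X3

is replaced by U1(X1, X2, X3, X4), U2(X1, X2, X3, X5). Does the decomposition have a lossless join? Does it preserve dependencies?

Lossless test: (X1, X2, X3)⁺ = {X1, X2, X3, X5}, which contains all of one fragment — lossless.
Dependency preservation: every FD's attributes lie within a single fragment, so each can be enforced locally — preserved.

lossless and dependency-preserving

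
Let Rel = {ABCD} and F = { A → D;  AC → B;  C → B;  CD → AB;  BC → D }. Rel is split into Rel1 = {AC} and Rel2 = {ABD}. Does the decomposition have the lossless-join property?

No

Common attributes: Rel1 ∩ Rel2 = {A}.
Closure of {A}: A → D applies, adding D. So (A)⁺ = {AD}.
The closure contains neither all of Rel1 = {AC} nor all of Rel2 = {ABD}, so the common attributes are not a superkey of either fragment. The join is lossy.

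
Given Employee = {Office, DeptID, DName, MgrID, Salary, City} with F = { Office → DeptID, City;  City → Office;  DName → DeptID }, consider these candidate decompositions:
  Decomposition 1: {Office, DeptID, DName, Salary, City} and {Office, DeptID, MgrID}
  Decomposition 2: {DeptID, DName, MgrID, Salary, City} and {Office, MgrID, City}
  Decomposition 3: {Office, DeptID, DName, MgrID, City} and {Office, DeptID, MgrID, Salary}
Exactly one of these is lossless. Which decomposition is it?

Decomposition 1: common = {Office, DeptID}, closure = {Office, DeptID, City} → lossy.
Decomposition 2: common = {MgrID, City}, closure = {Office, DeptID, MgrID, City} → lossless.
Decomposition 3: common = {Office, DeptID, MgrID}, closure = {Office, DeptID, MgrID, City} → lossy.

Decomposition 2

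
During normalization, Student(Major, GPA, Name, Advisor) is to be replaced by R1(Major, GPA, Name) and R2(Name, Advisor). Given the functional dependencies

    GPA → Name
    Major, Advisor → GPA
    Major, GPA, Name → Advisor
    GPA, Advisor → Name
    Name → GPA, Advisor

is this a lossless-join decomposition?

Common attributes: R1 ∩ R2 = {Name}.
Closure of {Name}: Name → GPA, Advisor applies, adding GPA, Advisor. So (Name)⁺ = {GPA, Name, Advisor}.
This closure contains every attribute of R2, so R1 ∩ R2 → R2. The join is lossless.

Yes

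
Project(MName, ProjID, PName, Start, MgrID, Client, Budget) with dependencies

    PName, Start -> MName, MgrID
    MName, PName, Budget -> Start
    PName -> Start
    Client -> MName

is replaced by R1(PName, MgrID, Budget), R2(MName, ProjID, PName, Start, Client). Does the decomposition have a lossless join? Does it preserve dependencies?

lossy but dependency-preserving

Lossless test: (PName)⁺ = {MName, PName, Start, MgrID}, which is a superkey of neither fragment — lossy.
Dependency preservation: PName, Start → MName, MgrID; MName, PName, Budget → Start are not contained in any single fragment, but the restricted closure of each left-hand side across the fragments still reaches the right-hand side; the remaining FDs each lie inside some fragment. All dependencies are preserved.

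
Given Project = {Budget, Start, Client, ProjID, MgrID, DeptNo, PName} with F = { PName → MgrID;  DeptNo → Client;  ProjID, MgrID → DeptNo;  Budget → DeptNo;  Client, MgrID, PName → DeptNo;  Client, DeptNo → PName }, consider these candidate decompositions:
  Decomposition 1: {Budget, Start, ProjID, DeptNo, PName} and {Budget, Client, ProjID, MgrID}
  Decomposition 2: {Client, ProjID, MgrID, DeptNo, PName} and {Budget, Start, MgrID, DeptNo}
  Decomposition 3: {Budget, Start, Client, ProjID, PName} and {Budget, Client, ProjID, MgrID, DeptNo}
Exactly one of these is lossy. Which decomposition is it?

Decomposition 2

Decomposition 1: common = {Budget, ProjID}, closure = {Budget, Client, ProjID, MgrID, DeptNo, PName} → lossless.
Decomposition 2: common = {MgrID, DeptNo}, closure = {Client, MgrID, DeptNo, PName} → lossy.
Decomposition 3: common = {Budget, Client, ProjID}, closure = {Budget, Client, ProjID, MgrID, DeptNo, PName} → lossless.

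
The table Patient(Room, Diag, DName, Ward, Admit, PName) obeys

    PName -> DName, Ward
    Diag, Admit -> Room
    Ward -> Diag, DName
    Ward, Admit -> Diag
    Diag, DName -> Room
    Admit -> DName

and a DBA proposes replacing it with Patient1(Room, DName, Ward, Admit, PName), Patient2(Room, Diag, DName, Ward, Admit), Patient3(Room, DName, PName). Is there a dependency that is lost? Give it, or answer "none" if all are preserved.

PName → DName, Ward lies within Patient1.
Diag, Admit → Room lies within Patient2.
Ward → Diag, DName lies within Patient2.
Ward, Admit → Diag lies within Patient2.
Diag, DName → Room lies within Patient2.
Admit → DName lies within Patient1.
Every dependency is enforceable on the fragments, so the decomposition is dependency-preserving.

none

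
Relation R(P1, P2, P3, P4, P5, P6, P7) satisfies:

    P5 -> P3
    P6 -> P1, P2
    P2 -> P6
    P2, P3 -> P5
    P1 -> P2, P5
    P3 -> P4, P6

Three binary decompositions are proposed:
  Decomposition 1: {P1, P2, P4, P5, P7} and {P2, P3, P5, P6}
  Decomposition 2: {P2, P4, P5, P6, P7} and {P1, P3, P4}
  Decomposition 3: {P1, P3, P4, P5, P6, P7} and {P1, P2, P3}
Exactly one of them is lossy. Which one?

Decomposition 1: common = {P2, P5}, closure = {P1, P2, P3, P4, P5, P6} → lossless.
Decomposition 2: common = {P4}, closure = {P4} → lossy.
Decomposition 3: common = {P1, P3}, closure = {P1, P2, P3, P4, P5, P6} → lossless.

Decomposition 2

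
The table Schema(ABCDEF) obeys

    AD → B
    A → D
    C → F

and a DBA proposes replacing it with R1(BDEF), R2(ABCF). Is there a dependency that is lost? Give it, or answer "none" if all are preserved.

Check A → D: no single fragment contains all of {AD}, and the restricted closure of {A} across the fragments never reaches {D}.
AD → B is preserved.
C → F is preserved.

A → D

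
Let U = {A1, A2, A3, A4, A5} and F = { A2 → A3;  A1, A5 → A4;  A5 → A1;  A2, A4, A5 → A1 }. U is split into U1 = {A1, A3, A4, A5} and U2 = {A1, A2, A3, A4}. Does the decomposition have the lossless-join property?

No

Common attributes: U1 ∩ U2 = {A1, A3, A4}.
No dependency enlarges {A1, A3, A4}, so (A1, A3, A4)⁺ = {A1, A3, A4}.
The closure contains neither all of U1 = {A1, A3, A4, A5} nor all of U2 = {A1, A2, A3, A4}, so the common attributes are not a superkey of either fragment. The join is lossy.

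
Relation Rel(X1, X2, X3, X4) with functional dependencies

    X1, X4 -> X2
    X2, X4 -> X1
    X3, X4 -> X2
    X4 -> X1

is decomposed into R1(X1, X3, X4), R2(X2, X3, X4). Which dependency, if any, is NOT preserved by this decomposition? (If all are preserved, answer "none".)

X1, X4 → X2: restricted closure across fragments reaches X2.
X2, X4 → X1: restricted closure across fragments reaches X1.
X3, X4 → X2 lies within R2.
X4 → X1 lies within R1.
Every dependency is enforceable on the fragments, so the decomposition is dependency-preserving.

none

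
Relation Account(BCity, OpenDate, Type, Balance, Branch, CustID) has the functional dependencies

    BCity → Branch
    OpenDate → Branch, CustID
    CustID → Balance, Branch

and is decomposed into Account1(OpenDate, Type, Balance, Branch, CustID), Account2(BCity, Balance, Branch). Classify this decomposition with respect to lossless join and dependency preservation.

Lossless test: (Balance, Branch)⁺ = {Balance, Branch}, which is a superkey of neither fragment — lossy.
Dependency preservation: every FD's attributes lie within a single fragment, so each can be enforced locally — preserved.

lossy but dependency-preserving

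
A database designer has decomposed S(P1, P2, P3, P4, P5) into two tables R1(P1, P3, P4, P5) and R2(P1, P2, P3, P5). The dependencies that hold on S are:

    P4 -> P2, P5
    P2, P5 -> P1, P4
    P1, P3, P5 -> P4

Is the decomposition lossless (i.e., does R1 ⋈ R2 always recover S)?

Common attributes: R1 ∩ R2 = {P1, P3, P5}.
Closure of {P1, P3, P5}: P1, P3, P5 → P4 applies, adding P4; P4 → P2, P5 applies, adding P2. So (P1, P3, P5)⁺ = {P1, P2, P3, P4, P5}.
This closure contains every attribute of R1, so R1 ∩ R2 → R1. The join is lossless.

Yes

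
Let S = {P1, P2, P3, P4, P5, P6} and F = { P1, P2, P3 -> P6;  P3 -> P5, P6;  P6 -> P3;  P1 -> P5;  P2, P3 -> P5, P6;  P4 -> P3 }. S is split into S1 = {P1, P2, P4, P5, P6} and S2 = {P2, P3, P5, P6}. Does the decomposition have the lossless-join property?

Common attributes: S1 ∩ S2 = {P2, P5, P6}.
Closure of {P2, P5, P6}: P6 → P3 applies, adding P3. So (P2, P5, P6)⁺ = {P2, P3, P5, P6}.
This closure contains every attribute of S2, so S1 ∩ S2 → S2. The join is lossless.

Yes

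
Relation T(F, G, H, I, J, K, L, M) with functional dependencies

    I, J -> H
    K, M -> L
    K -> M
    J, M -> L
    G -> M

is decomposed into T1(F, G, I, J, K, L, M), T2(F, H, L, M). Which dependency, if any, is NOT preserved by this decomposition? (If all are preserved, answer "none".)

Check I, J → H: no single fragment contains all of {H, I, J}, and the restricted closure of {I, J} across the fragments never reaches {H}.
K, M → L is preserved.
K → M is preserved.
J, M → L is preserved.
G → M is preserved.

I, J -> H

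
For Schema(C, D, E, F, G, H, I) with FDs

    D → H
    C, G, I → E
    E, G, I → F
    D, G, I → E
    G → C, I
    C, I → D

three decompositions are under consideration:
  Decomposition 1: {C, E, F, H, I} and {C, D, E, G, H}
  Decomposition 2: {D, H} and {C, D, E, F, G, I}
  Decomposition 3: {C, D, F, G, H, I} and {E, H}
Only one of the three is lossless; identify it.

Decomposition 2

Decomposition 1: common = {C, E, H}, closure = {C, E, H} → lossy.
Decomposition 2: common = {D}, closure = {D, H} → lossless.
Decomposition 3: common = {H}, closure = {H} → lossy.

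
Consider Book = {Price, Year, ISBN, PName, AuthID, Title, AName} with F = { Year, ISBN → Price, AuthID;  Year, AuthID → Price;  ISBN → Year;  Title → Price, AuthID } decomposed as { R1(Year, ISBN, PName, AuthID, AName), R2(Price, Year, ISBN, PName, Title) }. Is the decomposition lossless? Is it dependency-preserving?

Lossless test: (Year, ISBN, PName)⁺ = {Price, Year, ISBN, PName, AuthID}, which is a superkey of neither fragment — lossy.
Dependency preservation: the restricted closure of {Year, AuthID} across the fragments never reaches {Price}, so Year, AuthID → Price cannot be enforced without a join — not preserved.

lossy and not dependency-preserving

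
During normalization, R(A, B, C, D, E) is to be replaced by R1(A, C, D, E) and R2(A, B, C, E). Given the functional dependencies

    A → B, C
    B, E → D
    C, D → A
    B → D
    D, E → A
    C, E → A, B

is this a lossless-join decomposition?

Common attributes: R1 ∩ R2 = {A, C, E}.
Closure of {A, C, E}: A → B, C applies, adding B; B, E → D applies, adding D. So (A, C, E)⁺ = {A, B, C, D, E}.
This closure contains every attribute of R1, so R1 ∩ R2 → R1. The join is lossless.

Yes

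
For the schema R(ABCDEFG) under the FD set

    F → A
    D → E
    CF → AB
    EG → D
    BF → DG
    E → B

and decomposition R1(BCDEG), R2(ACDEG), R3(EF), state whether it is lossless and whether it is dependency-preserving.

Lossless test (chase): Rows 1 and 2 agree on E; apply E→B and equate their B entries. Rows 1 and 3 agree on E; apply E→B and equate their B entries. No row becomes fully distinguished — the join is lossy.
Dependency preservation: the restricted closure of {F} across the fragments never reaches {A}, so F → A cannot be enforced without a join — not preserved.

lossy and not dependency-preserving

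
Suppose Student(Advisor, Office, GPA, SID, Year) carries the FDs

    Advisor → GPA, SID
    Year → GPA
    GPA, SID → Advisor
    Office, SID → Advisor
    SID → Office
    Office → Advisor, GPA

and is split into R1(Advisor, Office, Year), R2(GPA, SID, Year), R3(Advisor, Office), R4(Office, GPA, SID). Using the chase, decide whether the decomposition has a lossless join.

Yes

Chase test. Columns are Advisor, Office, GPA, SID, Year; row i has aⱼ where attribute j ∈ Ri, else bᵢⱼ.
Initial tableau (one row per fragment):
  row 1: a1 a2 b13 b14 a5
  row 2: b21 b22 a3 a4 a5
  row 3: a1 a2 b33 b34 b35
  row 4: b41 a2 a3 a4 b45
Rows 1 and 3 agree on Advisor; apply Advisor→GPA, SID and equate their GPA, SID entries.
Rows 1 and 2 agree on Year; apply Year→GPA and equate their GPA entries.
Rows 2 and 4 agree on GPA, SID; apply GPA, SID→Advisor and equate their Advisor entries.
Rows 2 and 4 agree on SID; apply SID→Office and equate their Office entries.
Rows 1 and 2 agree on Office; apply Office→Advisor, GPA and equate their Advisor, GPA entries.
Rows 1 and 2 agree on Advisor; apply Advisor→GPA, SID and equate their GPA, SID entries.
Row 1 is now all distinguished symbols — the join is lossless.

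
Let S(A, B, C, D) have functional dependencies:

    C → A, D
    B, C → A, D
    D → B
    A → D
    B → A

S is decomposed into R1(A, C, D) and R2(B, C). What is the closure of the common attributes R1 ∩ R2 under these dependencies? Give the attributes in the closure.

R1 ∩ R2 = {C}.
C → A, D applies, adding A, D
D → B applies, adding B
Closure: {A, B, C, D}.

A, B, C, D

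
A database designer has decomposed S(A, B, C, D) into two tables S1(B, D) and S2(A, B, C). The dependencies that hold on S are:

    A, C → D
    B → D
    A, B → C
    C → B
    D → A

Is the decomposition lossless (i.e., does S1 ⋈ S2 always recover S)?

Yes

Common attributes: S1 ∩ S2 = {B}.
Closure of {B}: B → D applies, adding D; D → A applies, adding A; A, B → C applies, adding C. So (B)⁺ = {A, B, C, D}.
This closure contains every attribute of S1, so S1 ∩ S2 → S1. The join is lossless.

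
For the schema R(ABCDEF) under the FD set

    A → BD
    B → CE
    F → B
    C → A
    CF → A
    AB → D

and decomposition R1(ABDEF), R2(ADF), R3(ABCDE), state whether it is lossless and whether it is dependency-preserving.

Lossless test (chase): Rows 1 and 2 agree on A; apply A→BD and equate their BD entries. Rows 1 and 2 agree on B; apply B→CE and equate their CE entries. Rows 1 and 3 agree on B; apply B→CE and equate their CE entries. Row 1 is now all distinguished symbols — the join is lossless.
Dependency preservation: CF → A is not contained in any single fragment, but the restricted closure of its left-hand side across the fragments still reaches the right-hand side; the remaining FDs each lie inside some fragment. All dependencies are preserved.

lossless and dependency-preserving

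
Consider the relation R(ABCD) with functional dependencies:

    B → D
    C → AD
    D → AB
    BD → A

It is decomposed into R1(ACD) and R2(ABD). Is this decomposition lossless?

Common attributes: R1 ∩ R2 = {AD}.
Closure of {AD}: D → AB applies, adding B. So (AD)⁺ = {ABD}.
This closure contains every attribute of R2, so R1 ∩ R2 → R2. The join is lossless.

Yes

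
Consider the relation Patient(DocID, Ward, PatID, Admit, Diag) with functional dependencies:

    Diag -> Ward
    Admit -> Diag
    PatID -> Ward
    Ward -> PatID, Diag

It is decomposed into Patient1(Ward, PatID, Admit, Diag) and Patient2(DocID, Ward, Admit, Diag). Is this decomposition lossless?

Yes

Common attributes: Patient1 ∩ Patient2 = {Ward, Admit, Diag}.
Closure of {Ward, Admit, Diag}: Ward → PatID, Diag applies, adding PatID. So (Ward, Admit, Diag)⁺ = {Ward, PatID, Admit, Diag}.
This closure contains every attribute of Patient1, so Patient1 ∩ Patient2 → Patient1. The join is lossless.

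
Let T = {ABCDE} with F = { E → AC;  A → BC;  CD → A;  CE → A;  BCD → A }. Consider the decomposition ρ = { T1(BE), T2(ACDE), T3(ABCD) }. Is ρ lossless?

Yes

Chase test. Columns are ABCDE; row i has aⱼ where attribute j ∈ Ti, else bᵢⱼ.
Initial tableau (one row per fragment):
  row 1: b11 a2 b13 b14 a5
  row 2: a1 b22 a3 a4 a5
  row 3: a1 a2 a3 a4 b35
Rows 1 and 2 agree on E; apply E→AC and equate their AC entries.
Rows 1 and 2 agree on A; apply A→BC and equate their BC entries.
Row 2 is now all distinguished symbols — the join is lossless.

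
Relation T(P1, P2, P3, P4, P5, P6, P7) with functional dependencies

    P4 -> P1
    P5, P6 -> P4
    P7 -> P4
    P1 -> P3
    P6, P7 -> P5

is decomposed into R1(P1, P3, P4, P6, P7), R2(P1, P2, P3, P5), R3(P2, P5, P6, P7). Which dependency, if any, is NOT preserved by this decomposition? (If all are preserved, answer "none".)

P5, P6 -> P4

Check P5, P6 → P4: no single fragment contains all of {P4, P5, P6}, and the restricted closure of {P5, P6} across the fragments never reaches {P4}.
P4 → P1 is preserved.
P7 → P4 is preserved.
P1 → P3 is preserved.
P6, P7 → P5 is preserved.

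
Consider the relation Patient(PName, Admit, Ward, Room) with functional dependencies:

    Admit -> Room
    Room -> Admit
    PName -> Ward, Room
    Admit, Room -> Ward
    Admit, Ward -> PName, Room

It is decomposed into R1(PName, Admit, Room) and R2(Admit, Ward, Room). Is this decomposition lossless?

Yes

Common attributes: R1 ∩ R2 = {Admit, Room}.
Closure of {Admit, Room}: Admit, Room → Ward applies, adding Ward; Admit, Ward → PName, Room applies, adding PName. So (Admit, Room)⁺ = {PName, Admit, Ward, Room}.
This closure contains every attribute of R1, so R1 ∩ R2 → R1. The join is lossless.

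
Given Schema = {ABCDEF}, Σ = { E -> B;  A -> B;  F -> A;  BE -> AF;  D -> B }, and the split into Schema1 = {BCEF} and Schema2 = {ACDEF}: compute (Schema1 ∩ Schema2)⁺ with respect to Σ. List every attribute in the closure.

Schema1 ∩ Schema2 = {CEF}.
E → B applies, adding B
F → A applies, adding A
Closure: {ABCEF}.

ABCEF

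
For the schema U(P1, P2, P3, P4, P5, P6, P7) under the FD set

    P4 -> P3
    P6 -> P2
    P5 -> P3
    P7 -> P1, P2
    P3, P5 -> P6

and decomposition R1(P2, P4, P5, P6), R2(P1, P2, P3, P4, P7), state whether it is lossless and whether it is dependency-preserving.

lossy and not dependency-preserving

Lossless test: (P2, P4)⁺ = {P2, P3, P4}, which is a superkey of neither fragment — lossy.
Dependency preservation: the restricted closure of {P5} across the fragments never reaches {P3}, so P5 → P3 cannot be enforced without a join — not preserved.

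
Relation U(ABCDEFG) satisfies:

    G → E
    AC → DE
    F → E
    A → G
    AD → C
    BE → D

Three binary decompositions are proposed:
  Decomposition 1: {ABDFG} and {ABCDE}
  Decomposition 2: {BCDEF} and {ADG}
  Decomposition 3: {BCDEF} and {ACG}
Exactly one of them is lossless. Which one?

Decomposition 1

Decomposition 1: common = {ABD}, closure = {ABCDEG} → lossless.
Decomposition 2: common = {D}, closure = {D} → lossy.
Decomposition 3: common = {C}, closure = {C} → lossy.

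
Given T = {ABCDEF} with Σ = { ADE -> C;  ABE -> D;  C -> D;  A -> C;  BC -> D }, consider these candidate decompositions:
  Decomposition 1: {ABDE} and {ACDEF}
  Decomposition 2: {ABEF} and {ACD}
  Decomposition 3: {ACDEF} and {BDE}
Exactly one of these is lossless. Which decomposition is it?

Decomposition 2

Decomposition 1: common = {ADE}, closure = {ACDE} → lossy.
Decomposition 2: common = {A}, closure = {ACD} → lossless.
Decomposition 3: common = {DE}, closure = {DE} → lossy.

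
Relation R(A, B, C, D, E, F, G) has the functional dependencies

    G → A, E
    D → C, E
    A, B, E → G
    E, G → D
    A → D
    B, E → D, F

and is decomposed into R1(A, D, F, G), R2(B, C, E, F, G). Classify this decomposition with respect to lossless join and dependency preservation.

lossless but not dependency-preserving

Lossless test: (F, G)⁺ = {A, C, D, E, F, G}, which contains all of one fragment — lossless.
Dependency preservation: the restricted closure of {D} across the fragments never reaches {C, E}, so D → C, E cannot be enforced without a join — not preserved.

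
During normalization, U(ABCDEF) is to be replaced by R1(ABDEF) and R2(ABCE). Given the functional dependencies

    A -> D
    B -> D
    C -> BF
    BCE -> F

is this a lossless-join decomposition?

No

Common attributes: R1 ∩ R2 = {ABE}.
Closure of {ABE}: A → D applies, adding D. So (ABE)⁺ = {ABDE}.
The closure contains neither all of R1 = {ABDEF} nor all of R2 = {ABCE}, so the common attributes are not a superkey of either fragment. The join is lossy.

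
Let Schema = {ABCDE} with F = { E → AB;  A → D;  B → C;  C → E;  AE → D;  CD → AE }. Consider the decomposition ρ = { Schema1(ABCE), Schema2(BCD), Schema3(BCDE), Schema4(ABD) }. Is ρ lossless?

Chase test. Columns are ABCDE; row i has aⱼ where attribute j ∈ Schemai, else bᵢⱼ.
Initial tableau (one row per fragment):
  row 1: a1 a2 a3 b14 a5
  row 2: b21 a2 a3 a4 b25
  row 3: b31 a2 a3 a4 a5
  row 4: a1 a2 b43 a4 b45
Rows 1 and 3 agree on E; apply E→AB and equate their AB entries.
Rows 1 and 3 agree on A; apply A→D and equate their D entries.
Rows 1 and 4 agree on B; apply B→C and equate their C entries.
Rows 1 and 2 agree on C; apply C→E and equate their E entries.
Rows 1 and 4 agree on C; apply C→E and equate their E entries.
Rows 1 and 2 agree on CD; apply CD→AE and equate their AE entries.
Row 1 is now all distinguished symbols — the join is lossless.

Yes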